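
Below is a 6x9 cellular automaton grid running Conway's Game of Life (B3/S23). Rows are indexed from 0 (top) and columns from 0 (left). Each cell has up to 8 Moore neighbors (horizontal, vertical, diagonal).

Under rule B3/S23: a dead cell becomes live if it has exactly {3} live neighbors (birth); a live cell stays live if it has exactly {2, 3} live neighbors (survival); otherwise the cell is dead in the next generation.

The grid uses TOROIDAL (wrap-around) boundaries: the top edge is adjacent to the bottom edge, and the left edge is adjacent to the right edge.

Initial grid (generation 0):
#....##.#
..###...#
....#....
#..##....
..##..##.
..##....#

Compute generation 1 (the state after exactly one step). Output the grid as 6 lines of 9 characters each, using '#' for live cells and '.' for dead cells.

Answer: ##...#..#
#..##..##
..#..#...
..#.##...
.#.....##
######..#

Derivation:
Simulating step by step:
Generation 0 (given above): 19 live cells
Generation 1: 24 live cells
(generation 1 grid is the final answer)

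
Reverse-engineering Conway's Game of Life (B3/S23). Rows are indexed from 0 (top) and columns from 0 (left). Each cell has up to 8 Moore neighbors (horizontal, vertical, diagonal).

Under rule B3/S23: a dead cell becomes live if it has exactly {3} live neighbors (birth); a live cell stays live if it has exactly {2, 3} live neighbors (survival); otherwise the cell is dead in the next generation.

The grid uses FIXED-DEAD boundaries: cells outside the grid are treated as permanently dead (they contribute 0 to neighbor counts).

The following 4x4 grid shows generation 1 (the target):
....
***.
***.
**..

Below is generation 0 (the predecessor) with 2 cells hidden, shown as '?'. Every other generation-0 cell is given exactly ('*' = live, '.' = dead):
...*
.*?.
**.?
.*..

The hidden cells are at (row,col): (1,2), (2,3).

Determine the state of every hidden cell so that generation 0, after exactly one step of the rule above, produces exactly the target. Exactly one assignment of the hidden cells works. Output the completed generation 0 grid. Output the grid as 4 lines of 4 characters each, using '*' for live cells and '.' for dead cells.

Answer: ...*
.*..
**..
.*..

Derivation:
Hidden generation-0 cells (in order): (1,2), (2,3).
A hidden cell only influences target cells in its own 3x3 neighborhood. Try each of the 2^2 = 4 assignments, step the completed generation 0 forward once under B3/S23, and compare with the target:
  (1,2)=. (2,3)=. -> step reproduces the target at every cell -> ACCEPT
  (1,2)=. (2,3)=* -> step gives (1,2)='.' but target has '*' -> reject
  (1,2)=* (2,3)=. -> step gives (0,2)='*' but target has '.' -> reject
  (1,2)=* (2,3)=* -> step gives (0,2)='*' but target has '.' -> reject
Unique solution: (1,2)=dead, (2,3)=dead.
Check: live-neighbor counts of every cell in the completed generation 0:
1120
3231
3330
3220
Applying B3/S23 to generation 0 with these counts gives:
....
***.
***.
**..
which matches the target exactly.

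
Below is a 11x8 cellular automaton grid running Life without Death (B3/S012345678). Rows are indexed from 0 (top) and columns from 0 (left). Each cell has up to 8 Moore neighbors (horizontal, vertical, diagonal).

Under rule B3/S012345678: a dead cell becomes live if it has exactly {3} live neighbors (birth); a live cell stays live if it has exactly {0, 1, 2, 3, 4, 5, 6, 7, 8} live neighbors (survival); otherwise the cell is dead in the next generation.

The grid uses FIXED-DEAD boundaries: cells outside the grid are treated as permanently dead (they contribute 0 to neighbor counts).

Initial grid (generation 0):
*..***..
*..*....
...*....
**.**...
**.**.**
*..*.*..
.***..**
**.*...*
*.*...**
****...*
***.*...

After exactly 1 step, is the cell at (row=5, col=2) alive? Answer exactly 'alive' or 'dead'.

Simulating step by step:
Generation 0 (given above): 42 live cells
Generation 1: 47 live cells
*..***..
*.**....
**.*....
**.***..
**.**.**
*..*.*..
.***..**
**.*...*
*.*...**
****..**
***.*...

Cell (5,2) at generation 1: 0 -> dead

Answer: dead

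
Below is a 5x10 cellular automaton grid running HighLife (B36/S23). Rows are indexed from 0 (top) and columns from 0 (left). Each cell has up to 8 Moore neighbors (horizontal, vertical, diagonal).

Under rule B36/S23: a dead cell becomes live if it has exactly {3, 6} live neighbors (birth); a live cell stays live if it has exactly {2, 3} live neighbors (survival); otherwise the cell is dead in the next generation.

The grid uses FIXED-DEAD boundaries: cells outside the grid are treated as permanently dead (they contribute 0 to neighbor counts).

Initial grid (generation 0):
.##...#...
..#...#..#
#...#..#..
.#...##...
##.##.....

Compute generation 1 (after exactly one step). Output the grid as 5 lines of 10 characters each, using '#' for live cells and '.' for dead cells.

Simulating step by step:
Generation 0 (given above): 16 live cells
Generation 1: 19 live cells
(generation 1 grid is the final answer)

Answer: .##.......
..##.###..
.#.....#..
.###.##...
###.##....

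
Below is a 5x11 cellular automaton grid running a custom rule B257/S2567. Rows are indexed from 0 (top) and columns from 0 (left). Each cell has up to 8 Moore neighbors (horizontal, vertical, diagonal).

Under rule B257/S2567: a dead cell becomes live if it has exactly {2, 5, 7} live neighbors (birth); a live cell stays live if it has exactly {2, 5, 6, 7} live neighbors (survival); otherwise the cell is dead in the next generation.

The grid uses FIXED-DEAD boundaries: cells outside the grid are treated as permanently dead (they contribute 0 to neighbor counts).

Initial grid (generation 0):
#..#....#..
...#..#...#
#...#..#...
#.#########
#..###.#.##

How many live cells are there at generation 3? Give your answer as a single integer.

Answer: 20

Derivation:
Simulating step by step:
Generation 0 (given above): 26 live cells
Generation 1: 24 live cells
..#.#..#.#.
####.#..##.
...#.##....
#.#####.#..
....#.#.#..
Generation 2: 24 live cells
#...###..##
....#....##
.#.###.....
.##.##.#.#.
.##..##..#.
Generation 3: 20 live cells
...##...#..
###.#...#..
##..#......
..#####...#
#......#..#
Population at generation 3: 20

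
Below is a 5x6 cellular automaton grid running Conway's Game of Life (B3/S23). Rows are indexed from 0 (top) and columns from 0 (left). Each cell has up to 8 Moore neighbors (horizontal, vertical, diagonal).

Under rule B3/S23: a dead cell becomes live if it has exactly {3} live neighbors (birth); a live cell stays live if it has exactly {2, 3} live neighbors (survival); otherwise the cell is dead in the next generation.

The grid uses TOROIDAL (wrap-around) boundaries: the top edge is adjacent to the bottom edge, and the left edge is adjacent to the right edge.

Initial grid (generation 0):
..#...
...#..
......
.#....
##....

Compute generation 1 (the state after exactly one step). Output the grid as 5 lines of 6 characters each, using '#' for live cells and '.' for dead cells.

Answer: .##...
......
......
##....
###...

Derivation:
Simulating step by step:
Generation 0 (given above): 5 live cells
Generation 1: 7 live cells
(generation 1 grid is the final answer)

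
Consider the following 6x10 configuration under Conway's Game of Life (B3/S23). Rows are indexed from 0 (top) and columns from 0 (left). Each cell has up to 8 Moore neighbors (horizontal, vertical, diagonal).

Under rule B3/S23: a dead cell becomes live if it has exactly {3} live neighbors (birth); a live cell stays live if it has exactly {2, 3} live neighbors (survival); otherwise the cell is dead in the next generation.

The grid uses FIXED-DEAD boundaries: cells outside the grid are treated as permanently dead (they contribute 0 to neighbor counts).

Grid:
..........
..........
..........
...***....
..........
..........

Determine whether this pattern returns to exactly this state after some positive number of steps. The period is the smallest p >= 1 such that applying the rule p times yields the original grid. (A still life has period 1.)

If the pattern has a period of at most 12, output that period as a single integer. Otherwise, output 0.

Simulating and comparing each generation to the original:
Gen 0 (original, given above): 3 live cells
Gen 1: 3 live cells, differs from original
Gen 2: 3 live cells, MATCHES original -> period = 2

Answer: 2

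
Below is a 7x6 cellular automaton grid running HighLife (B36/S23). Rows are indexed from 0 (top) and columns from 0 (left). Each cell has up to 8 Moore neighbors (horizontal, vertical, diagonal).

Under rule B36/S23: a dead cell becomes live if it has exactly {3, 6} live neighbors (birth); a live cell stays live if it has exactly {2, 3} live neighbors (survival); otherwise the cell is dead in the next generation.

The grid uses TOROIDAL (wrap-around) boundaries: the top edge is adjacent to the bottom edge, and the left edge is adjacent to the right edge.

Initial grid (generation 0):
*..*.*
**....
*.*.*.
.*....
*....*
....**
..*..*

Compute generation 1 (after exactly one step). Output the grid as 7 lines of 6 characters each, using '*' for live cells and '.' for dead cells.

Answer: ..*.**
..***.
*.*..*
.*....
*...**
....*.
...*..

Derivation:
Simulating step by step:
Generation 0 (given above): 15 live cells
Generation 1: 15 live cells
(generation 1 grid is the final answer)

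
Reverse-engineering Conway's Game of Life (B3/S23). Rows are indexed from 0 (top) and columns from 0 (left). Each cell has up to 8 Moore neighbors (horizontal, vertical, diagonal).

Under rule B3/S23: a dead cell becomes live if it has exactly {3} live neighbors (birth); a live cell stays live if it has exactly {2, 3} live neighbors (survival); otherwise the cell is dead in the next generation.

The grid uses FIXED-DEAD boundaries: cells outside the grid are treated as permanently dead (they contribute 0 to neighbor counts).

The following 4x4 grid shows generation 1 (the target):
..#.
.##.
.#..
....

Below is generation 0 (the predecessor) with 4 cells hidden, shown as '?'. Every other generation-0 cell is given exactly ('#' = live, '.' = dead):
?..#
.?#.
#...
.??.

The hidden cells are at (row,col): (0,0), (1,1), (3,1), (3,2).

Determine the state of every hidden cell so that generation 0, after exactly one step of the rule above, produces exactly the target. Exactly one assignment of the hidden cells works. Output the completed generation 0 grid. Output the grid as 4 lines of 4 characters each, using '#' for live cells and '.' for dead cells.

Hidden generation-0 cells (in order): (0,0), (1,1), (3,1), (3,2).
A hidden cell only influences target cells in its own 3x3 neighborhood. Try each of the 2^4 = 16 assignments, step the completed generation 0 forward once under B3/S23, and compare with the target:
  (0,0)=. (1,1)=. (3,1)=. (3,2)=. -> step gives (0,2)='.' but target has '#' -> reject
  (0,0)=. (1,1)=. (3,1)=. (3,2)=# -> step gives (0,2)='.' but target has '#' -> reject
  (0,0)=. (1,1)=. (3,1)=# (3,2)=. -> step gives (0,2)='.' but target has '#' -> reject
  (0,0)=. (1,1)=. (3,1)=# (3,2)=# -> step gives (0,2)='.' but target has '#' -> reject
  (0,0)=. (1,1)=# (3,1)=. (3,2)=. -> step reproduces the target at every cell -> ACCEPT
  (0,0)=. (1,1)=# (3,1)=. (3,2)=# -> step gives (2,1)='.' but target has '#' -> reject
  (0,0)=. (1,1)=# (3,1)=# (3,2)=. -> step gives (2,0)='#' but target has '.' -> reject
  (0,0)=. (1,1)=# (3,1)=# (3,2)=# -> step gives (2,0)='#' but target has '.' -> reject
  (0,0)=# (1,1)=. (3,1)=. (3,2)=. -> step gives (0,2)='.' but target has '#' -> reject
  (0,0)=# (1,1)=. (3,1)=. (3,2)=# -> step gives (0,2)='.' but target has '#' -> reject
  (0,0)=# (1,1)=. (3,1)=# (3,2)=. -> step gives (0,2)='.' but target has '#' -> reject
  (0,0)=# (1,1)=. (3,1)=# (3,2)=# -> step gives (0,2)='.' but target has '#' -> reject
  (0,0)=# (1,1)=# (3,1)=. (3,2)=. -> step gives (0,1)='#' but target has '.' -> reject
  (0,0)=# (1,1)=# (3,1)=. (3,2)=# -> step gives (0,1)='#' but target has '.' -> reject
  (0,0)=# (1,1)=# (3,1)=# (3,2)=. -> step gives (0,1)='#' but target has '.' -> reject
  (0,0)=# (1,1)=# (3,1)=# (3,2)=# -> step gives (0,1)='#' but target has '.' -> reject
Unique solution: (0,0)=dead, (1,1)=live, (3,1)=dead, (3,2)=dead.
Check: live-neighbor counts of every cell in the completed generation 0:
1231
2222
1321
1100
Applying B3/S23 to generation 0 with these counts gives:
..#.
.##.
.#..
....
which matches the target exactly.

Answer: ...#
.##.
#...
....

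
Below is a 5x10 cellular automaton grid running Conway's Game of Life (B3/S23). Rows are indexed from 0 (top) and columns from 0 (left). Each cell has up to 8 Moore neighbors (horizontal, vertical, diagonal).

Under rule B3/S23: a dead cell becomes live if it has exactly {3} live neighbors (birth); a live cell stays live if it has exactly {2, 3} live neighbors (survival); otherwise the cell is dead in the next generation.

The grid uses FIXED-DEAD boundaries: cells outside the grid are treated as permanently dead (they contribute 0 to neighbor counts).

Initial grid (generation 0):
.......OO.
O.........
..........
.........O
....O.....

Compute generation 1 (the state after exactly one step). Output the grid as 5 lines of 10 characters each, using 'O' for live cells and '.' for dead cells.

Simulating step by step:
Generation 0 (given above): 5 live cells
Generation 1: 0 live cells
(generation 1 grid is the final answer)

Answer: ..........
..........
..........
..........
..........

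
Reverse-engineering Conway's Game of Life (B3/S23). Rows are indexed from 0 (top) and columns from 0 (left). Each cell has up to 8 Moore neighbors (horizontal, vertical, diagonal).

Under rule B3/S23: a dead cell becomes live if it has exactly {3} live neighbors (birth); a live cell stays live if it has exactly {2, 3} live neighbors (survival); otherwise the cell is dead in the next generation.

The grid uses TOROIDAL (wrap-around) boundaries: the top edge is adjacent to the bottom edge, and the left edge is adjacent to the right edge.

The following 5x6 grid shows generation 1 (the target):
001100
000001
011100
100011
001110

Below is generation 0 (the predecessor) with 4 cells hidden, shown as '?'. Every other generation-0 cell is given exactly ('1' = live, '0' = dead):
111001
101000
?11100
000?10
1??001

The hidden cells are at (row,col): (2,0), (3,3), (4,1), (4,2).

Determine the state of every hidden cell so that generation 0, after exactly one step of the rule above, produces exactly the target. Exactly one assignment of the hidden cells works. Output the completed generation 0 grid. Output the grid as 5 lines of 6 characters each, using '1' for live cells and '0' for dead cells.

Hidden generation-0 cells (in order): (2,0), (3,3), (4,1), (4,2).
A hidden cell only influences target cells in its own 3x3 neighborhood. Try each of the 2^4 = 16 assignments, step the completed generation 0 forward once under B3/S23, and compare with the target:
  (2,0)=0 (3,3)=0 (4,1)=0 (4,2)=0 -> step gives (0,3)='0' but target has '1' -> reject
  (2,0)=0 (3,3)=0 (4,1)=0 (4,2)=1 -> step reproduces the target at every cell -> ACCEPT
  (2,0)=0 (3,3)=0 (4,1)=1 (4,2)=0 -> step gives (0,3)='0' but target has '1' -> reject
  (2,0)=0 (3,3)=0 (4,1)=1 (4,2)=1 -> step gives (0,2)='0' but target has '1' -> reject
  (2,0)=0 (3,3)=1 (4,1)=0 (4,2)=0 -> step gives (0,3)='0' but target has '1' -> reject
  (2,0)=0 (3,3)=1 (4,1)=0 (4,2)=1 -> step gives (2,2)='0' but target has '1' -> reject
  (2,0)=0 (3,3)=1 (4,1)=1 (4,2)=0 -> step gives (0,3)='0' but target has '1' -> reject
  (2,0)=0 (3,3)=1 (4,1)=1 (4,2)=1 -> step gives (0,2)='0' but target has '1' -> reject
  (2,0)=1 (3,3)=0 (4,1)=0 (4,2)=0 -> step gives (0,3)='0' but target has '1' -> reject
  (2,0)=1 (3,3)=0 (4,1)=0 (4,2)=1 -> step gives (1,5)='0' but target has '1' -> reject
  (2,0)=1 (3,3)=0 (4,1)=1 (4,2)=0 -> step gives (0,3)='0' but target has '1' -> reject
  (2,0)=1 (3,3)=0 (4,1)=1 (4,2)=1 -> step gives (0,2)='0' but target has '1' -> reject
  (2,0)=1 (3,3)=1 (4,1)=0 (4,2)=0 -> step gives (0,3)='0' but target has '1' -> reject
  (2,0)=1 (3,3)=1 (4,1)=0 (4,2)=1 -> step gives (1,5)='0' but target has '1' -> reject
  (2,0)=1 (3,3)=1 (4,1)=1 (4,2)=0 -> step gives (0,3)='0' but target has '1' -> reject
  (2,0)=1 (3,3)=1 (4,1)=1 (4,2)=1 -> step gives (0,2)='0' but target has '1' -> reject
Unique solution: (2,0)=dead, (3,3)=dead, (4,1)=dead, (4,2)=live.
Check: live-neighbor counts of every cell in the completed generation 0:
563324
475423
233322
344423
452334
Applying B3/S23 to generation 0 with these counts gives:
001100
000001
011100
100011
001110
which matches the target exactly.

Answer: 111001
101000
011100
000010
101001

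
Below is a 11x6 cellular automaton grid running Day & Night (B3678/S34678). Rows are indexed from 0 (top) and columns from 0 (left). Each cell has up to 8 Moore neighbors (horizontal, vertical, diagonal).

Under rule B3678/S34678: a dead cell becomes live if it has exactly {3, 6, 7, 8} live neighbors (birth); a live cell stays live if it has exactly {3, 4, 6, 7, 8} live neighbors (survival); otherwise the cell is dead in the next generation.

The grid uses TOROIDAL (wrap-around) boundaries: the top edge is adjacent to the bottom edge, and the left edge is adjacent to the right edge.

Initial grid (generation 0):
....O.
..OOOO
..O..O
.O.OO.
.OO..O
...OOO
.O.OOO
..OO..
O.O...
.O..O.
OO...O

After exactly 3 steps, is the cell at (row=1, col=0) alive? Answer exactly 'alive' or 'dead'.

Answer: alive

Derivation:
Simulating step by step:
Generation 0 (given above): 29 live cells
Generation 1: 36 live cells
.OO.O.
...OOO
OOOOOO
.O.OOO
..O.OO
.O.OOO
O...OO
O.OO.O
..O...
.OO...
O...OO
Generation 2: 35 live cells
.....O
..OOO.
.O.OOO
OOOOOO
.OOOO.
..OOOO
....OO
O..O.O
O.O...
OO.O.O
O....O
Generation 3: 36 live cells
O..O.O
O.OO..
.OOOO.
..OOO.
..OOOO
OOOOOO
..O.O.
OO...O
..OO..
.OO.OO
.O...O

Cell (1,0) at generation 3: 1 -> alive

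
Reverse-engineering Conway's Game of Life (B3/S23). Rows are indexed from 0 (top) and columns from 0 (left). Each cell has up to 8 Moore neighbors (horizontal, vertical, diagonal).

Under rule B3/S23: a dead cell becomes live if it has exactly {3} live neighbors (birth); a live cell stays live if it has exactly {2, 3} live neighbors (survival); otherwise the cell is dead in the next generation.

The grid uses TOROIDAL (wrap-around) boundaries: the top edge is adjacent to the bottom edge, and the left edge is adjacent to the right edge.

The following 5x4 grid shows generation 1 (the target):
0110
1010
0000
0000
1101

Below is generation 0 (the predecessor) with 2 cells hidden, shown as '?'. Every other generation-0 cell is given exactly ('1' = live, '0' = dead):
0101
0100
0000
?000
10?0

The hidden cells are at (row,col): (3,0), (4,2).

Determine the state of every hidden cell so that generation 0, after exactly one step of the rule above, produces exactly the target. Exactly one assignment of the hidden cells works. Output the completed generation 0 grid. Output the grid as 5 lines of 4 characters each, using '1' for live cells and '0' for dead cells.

Answer: 0101
0100
0000
1000
1000

Derivation:
Hidden generation-0 cells (in order): (3,0), (4,2).
A hidden cell only influences target cells in its own 3x3 neighborhood. Try each of the 2^2 = 4 assignments, step the completed generation 0 forward once under B3/S23, and compare with the target:
  (3,0)=0 (4,2)=0 -> step gives (4,1)='0' but target has '1' -> reject
  (3,0)=0 (4,2)=1 -> step gives (0,2)='0' but target has '1' -> reject
  (3,0)=1 (4,2)=0 -> step reproduces the target at every cell -> ACCEPT
  (3,0)=1 (4,2)=1 -> step gives (0,2)='0' but target has '1' -> reject
Unique solution: (3,0)=live, (4,2)=dead.
Check: live-neighbor counts of every cell in the completed generation 0:
4231
3131
2211
1202
3323
Applying B3/S23 to generation 0 with these counts gives:
0110
1010
0000
0000
1101
which matches the target exactly.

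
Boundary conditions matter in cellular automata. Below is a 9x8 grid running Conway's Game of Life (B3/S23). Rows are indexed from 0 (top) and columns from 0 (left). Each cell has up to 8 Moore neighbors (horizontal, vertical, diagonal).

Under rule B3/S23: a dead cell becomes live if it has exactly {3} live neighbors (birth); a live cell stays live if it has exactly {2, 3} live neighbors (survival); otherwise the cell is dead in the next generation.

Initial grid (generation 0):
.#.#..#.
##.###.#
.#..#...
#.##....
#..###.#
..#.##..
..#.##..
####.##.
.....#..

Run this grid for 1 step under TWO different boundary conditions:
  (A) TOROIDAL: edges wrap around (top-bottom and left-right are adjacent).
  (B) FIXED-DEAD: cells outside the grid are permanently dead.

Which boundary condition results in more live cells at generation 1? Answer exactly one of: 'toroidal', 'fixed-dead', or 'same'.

Answer: toroidal

Derivation:
Under TOROIDAL boundary, generation 1:
.#.#..##
.#.#.###
.....#.#
#.#..#.#
#....###
.##.....
........
.###..#.
#..#.#.#
Population = 29

Under FIXED-DEAD boundary, generation 1:
##.#.##.
##.#.##.
.....#..
#.#..#..
.....##.
.##.....
........
.###..#.
.##.###.
Population = 27

Comparison: toroidal=29, fixed-dead=27 -> toroidal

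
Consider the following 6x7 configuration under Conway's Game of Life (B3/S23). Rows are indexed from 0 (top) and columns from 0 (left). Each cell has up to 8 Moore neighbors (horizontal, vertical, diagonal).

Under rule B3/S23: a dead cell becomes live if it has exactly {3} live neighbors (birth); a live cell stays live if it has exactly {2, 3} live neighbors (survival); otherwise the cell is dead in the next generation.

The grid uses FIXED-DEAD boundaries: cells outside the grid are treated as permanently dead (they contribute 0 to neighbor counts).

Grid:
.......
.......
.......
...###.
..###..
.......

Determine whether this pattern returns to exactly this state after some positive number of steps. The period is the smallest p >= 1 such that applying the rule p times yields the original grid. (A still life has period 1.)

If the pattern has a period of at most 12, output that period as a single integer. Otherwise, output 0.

Simulating and comparing each generation to the original:
Gen 0 (original, given above): 6 live cells
Gen 1: 6 live cells, differs from original
Gen 2: 6 live cells, MATCHES original -> period = 2

Answer: 2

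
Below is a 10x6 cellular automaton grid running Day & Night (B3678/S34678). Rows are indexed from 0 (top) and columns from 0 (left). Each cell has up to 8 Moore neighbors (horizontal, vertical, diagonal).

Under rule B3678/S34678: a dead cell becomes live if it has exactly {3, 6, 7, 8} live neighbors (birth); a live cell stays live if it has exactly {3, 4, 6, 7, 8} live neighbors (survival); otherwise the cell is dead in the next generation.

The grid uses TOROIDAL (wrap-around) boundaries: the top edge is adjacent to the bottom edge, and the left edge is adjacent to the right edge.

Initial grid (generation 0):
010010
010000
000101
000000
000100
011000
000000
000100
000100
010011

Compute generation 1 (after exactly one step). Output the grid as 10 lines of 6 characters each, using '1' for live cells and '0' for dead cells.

Simulating step by step:
Generation 0 (given above): 13 live cells
Generation 1: 13 live cells
(generation 1 grid is the final answer)

Answer: 001001
101010
000000
000010
001000
000000
001000
000000
001000
101110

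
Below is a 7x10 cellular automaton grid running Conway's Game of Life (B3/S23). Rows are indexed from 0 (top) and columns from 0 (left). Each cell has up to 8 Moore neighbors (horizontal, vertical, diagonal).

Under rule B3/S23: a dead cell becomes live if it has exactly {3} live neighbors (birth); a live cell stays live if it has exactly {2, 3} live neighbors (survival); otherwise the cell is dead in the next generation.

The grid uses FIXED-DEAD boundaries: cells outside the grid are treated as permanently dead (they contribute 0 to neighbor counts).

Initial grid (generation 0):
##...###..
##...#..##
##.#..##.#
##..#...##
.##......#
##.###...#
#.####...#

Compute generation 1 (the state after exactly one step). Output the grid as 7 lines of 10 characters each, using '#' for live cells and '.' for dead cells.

Simulating step by step:
Generation 0 (given above): 36 live cells
Generation 1: 25 live cells
(generation 1 grid is the final answer)

Answer: ##...####.
....##...#
....####..
...#...#.#
.....#...#
#....#..##
#.#..#....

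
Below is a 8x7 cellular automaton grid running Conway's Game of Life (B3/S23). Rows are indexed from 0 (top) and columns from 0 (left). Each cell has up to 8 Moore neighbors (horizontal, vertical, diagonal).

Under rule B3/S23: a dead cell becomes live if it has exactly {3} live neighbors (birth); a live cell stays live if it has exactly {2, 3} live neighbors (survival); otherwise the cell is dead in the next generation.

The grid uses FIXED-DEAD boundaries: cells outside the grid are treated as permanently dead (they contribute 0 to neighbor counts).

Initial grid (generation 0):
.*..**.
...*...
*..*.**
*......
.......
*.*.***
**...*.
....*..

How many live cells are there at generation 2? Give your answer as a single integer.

Simulating step by step:
Generation 0 (given above): 18 live cells
Generation 1: 15 live cells
....*..
..**..*
....*..
.......
.*...*.
*...***
**.*..*
.......
Generation 2: 16 live cells
...*...
...***.
...*...
.......
....***
*.*.*.*
**..*.*
.......
Population at generation 2: 16

Answer: 16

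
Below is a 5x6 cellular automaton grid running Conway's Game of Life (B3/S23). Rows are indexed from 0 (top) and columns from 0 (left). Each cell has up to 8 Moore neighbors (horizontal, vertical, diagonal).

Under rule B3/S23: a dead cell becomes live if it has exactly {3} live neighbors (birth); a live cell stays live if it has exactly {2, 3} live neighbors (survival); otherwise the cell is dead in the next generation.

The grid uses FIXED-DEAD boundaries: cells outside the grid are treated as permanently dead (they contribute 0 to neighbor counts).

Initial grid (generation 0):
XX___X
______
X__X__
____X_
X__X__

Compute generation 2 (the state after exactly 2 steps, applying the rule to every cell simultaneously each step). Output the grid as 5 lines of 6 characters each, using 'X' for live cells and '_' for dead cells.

Simulating step by step:
Generation 0 (given above): 8 live cells
Generation 1: 4 live cells
______
XX____
______
___XX_
______
Generation 2: 0 live cells
(generation 2 grid is the final answer)

Answer: ______
______
______
______
______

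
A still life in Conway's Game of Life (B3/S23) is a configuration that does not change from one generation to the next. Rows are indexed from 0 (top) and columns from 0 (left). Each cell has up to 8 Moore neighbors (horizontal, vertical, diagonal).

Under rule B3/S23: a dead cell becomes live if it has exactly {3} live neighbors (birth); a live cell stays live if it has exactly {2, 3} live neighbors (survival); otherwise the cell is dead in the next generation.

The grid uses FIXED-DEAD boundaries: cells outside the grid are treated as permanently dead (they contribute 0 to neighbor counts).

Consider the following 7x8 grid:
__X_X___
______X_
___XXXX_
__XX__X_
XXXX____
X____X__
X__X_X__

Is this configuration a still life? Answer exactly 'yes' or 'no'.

Answer: no

Derivation:
Compute generation 1 and compare to generation 0 (given above):
Generation 1:
________
______X_
__XXX_XX
______X_
X__XX___
X__X____
____X___
Cell (0,2) differs: gen0=1 vs gen1=0 -> NOT a still life.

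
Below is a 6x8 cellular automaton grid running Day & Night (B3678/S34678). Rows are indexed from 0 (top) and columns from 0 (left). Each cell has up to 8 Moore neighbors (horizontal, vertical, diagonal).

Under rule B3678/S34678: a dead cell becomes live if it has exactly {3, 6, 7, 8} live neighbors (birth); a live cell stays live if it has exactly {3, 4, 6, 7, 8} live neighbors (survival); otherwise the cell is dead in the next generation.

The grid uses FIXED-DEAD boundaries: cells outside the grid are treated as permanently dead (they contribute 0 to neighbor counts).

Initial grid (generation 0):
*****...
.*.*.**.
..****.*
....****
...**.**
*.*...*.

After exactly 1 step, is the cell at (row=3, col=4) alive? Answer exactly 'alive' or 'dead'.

Simulating step by step:
Generation 0 (given above): 25 live cells
Generation 1: 31 live cells
.*****..
*******.
..******
..******
...***.*
...*.*.*

Cell (3,4) at generation 1: 1 -> alive

Answer: alive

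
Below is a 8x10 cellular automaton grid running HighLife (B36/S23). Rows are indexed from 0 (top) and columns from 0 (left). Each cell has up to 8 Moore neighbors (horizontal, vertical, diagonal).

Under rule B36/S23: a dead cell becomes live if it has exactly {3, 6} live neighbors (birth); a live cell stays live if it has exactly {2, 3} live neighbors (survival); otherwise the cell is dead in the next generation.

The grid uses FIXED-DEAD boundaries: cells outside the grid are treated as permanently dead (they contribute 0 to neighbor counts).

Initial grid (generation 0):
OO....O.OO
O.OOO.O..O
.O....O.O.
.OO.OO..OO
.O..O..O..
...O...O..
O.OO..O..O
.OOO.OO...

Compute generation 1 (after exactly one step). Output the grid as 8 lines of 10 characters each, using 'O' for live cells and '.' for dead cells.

Answer: OOOO.O.OOO
O.OO..O..O
O.....O.O.
OOOOOOO.OO
.O..OOOO..
.O.OO.OOO.
.....OOO..
.O.OOOO...

Derivation:
Simulating step by step:
Generation 0 (given above): 35 live cells
Generation 1: 44 live cells
(generation 1 grid is the final answer)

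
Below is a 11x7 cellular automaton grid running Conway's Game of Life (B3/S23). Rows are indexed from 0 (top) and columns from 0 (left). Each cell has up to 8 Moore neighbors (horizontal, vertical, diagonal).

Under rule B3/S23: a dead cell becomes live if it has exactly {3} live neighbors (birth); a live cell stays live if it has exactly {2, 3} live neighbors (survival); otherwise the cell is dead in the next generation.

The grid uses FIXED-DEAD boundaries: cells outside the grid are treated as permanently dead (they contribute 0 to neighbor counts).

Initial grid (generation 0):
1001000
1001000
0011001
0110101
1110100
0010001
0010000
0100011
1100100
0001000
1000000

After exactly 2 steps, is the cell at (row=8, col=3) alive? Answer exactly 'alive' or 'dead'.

Answer: alive

Derivation:
Simulating step by step:
Generation 0 (given above): 26 live cells
Generation 1: 24 live cells
0000000
0101100
0000110
1000100
1000000
0010000
0110011
1110010
1110110
1100000
0000000
Generation 2: 17 live cells
0000000
0001110
0000010
0000110
0100000
0010000
1001011
0000000
0001110
1010000
0000000

Cell (8,3) at generation 2: 1 -> alive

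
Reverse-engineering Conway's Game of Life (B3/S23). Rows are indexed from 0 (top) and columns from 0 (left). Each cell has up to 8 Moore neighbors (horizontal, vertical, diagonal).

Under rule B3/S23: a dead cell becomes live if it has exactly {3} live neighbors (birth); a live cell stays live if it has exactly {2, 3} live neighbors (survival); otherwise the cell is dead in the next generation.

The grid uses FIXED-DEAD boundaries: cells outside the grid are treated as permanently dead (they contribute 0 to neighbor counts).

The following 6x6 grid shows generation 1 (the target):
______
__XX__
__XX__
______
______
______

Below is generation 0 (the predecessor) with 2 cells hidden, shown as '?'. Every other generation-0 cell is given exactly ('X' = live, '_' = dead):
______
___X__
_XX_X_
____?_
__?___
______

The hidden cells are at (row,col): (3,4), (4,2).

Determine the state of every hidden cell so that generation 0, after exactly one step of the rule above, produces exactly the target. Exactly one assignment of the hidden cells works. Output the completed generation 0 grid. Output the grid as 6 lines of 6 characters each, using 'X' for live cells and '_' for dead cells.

Answer: ______
___X__
_XX_X_
______
______
______

Derivation:
Hidden generation-0 cells (in order): (3,4), (4,2).
A hidden cell only influences target cells in its own 3x3 neighborhood. Try each of the 2^2 = 4 assignments, step the completed generation 0 forward once under B3/S23, and compare with the target:
  (3,4)=_ (4,2)=_ -> step reproduces the target at every cell -> ACCEPT
  (3,4)=_ (4,2)=X -> step gives (3,1)='X' but target has '_' -> reject
  (3,4)=X (4,2)=_ -> step gives (2,3)='_' but target has 'X' -> reject
  (3,4)=X (4,2)=X -> step gives (2,3)='_' but target has 'X' -> reject
Unique solution: (3,4)=dead, (4,2)=dead.
Check: live-neighbor counts of every cell in the completed generation 0:
001110
123221
112311
122211
000000
000000
Applying B3/S23 to generation 0 with these counts gives:
______
__XX__
__XX__
______
______
______
which matches the target exactly.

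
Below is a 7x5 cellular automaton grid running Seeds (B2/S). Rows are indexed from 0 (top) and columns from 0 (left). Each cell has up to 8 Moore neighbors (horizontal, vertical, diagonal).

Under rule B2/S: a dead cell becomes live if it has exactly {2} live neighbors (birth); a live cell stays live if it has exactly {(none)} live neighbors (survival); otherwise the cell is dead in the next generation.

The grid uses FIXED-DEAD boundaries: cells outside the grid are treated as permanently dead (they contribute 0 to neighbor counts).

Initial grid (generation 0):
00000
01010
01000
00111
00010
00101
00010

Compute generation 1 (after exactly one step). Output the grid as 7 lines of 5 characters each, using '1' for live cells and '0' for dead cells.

Answer: 00100
10000
10000
01000
01000
00000
00101

Derivation:
Simulating step by step:
Generation 0 (given above): 10 live cells
Generation 1: 7 live cells
(generation 1 grid is the final answer)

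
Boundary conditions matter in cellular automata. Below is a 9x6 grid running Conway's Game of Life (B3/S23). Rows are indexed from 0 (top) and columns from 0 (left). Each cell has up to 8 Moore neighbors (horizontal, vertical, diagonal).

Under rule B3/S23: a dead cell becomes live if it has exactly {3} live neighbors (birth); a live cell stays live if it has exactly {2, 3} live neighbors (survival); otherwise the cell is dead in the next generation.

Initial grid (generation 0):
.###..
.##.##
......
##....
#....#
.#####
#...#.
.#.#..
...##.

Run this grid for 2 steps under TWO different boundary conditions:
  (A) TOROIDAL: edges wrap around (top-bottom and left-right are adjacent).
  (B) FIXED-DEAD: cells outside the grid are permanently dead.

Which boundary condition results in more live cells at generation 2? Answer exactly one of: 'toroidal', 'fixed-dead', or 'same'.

Answer: toroidal

Derivation:
Under TOROIDAL boundary, generation 2:
..#.#.
..#.#.
..#.#.
###.##
...##.
.###..
#...#.
######
.#.##.
Population = 27

Under FIXED-DEAD boundary, generation 2:
..###.
##..#.
#.#...
#.#...
...#..
#.##.#
#.....
.##...
..#.#.
Population = 20

Comparison: toroidal=27, fixed-dead=20 -> toroidal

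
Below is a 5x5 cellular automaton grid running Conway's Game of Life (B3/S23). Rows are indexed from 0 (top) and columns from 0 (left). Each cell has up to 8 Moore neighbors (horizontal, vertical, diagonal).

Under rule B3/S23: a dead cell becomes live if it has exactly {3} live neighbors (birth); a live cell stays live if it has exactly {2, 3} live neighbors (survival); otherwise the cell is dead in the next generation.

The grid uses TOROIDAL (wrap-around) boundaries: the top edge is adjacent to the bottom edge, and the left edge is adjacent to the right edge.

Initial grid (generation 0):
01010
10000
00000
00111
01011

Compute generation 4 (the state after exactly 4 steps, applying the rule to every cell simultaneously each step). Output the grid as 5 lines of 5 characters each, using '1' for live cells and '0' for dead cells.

Simulating step by step:
Generation 0 (given above): 9 live cells
Generation 1: 8 live cells
01010
00000
00011
10101
01000
Generation 2: 14 live cells
00100
00111
10011
11101
01011
Generation 3: 6 live cells
11000
11100
00000
00000
00001
Generation 4: 6 live cells
(generation 4 grid is the final answer)

Answer: 00101
10100
01000
00000
10000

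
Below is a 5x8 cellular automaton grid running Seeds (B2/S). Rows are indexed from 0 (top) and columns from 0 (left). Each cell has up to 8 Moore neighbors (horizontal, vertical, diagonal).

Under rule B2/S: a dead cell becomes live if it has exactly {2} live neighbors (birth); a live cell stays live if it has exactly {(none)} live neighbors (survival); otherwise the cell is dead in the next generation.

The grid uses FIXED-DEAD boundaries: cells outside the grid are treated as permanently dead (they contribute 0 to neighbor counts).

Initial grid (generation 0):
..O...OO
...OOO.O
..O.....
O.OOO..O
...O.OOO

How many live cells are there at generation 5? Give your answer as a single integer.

Answer: 0

Derivation:
Simulating step by step:
Generation 0 (given above): 17 live cells
Generation 1: 3 live cells
........
.O......
.......O
........
.O......
Generation 2: 0 live cells
........
........
........
........
........
Generation 3: 0 live cells
........
........
........
........
........
Generation 4: 0 live cells
........
........
........
........
........
Generation 5: 0 live cells
........
........
........
........
........
Population at generation 5: 0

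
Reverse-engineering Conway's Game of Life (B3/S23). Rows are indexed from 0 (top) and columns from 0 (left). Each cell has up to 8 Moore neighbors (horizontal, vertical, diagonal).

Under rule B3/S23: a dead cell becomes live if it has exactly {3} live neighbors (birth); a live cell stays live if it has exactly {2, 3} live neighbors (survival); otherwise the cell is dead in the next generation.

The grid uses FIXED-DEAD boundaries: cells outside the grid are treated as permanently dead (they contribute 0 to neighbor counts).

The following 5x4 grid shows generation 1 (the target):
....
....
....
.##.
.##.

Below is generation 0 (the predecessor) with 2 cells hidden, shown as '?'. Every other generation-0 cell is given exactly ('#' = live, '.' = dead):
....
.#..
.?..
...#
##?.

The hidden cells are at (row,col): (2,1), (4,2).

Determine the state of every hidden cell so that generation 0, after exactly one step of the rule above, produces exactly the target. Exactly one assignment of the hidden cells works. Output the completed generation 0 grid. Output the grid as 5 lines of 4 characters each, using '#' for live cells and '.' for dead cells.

Answer: ....
.#..
....
...#
###.

Derivation:
Hidden generation-0 cells (in order): (2,1), (4,2).
A hidden cell only influences target cells in its own 3x3 neighborhood. Try each of the 2^2 = 4 assignments, step the completed generation 0 forward once under B3/S23, and compare with the target:
  (2,1)=. (4,2)=. -> step gives (3,1)='.' but target has '#' -> reject
  (2,1)=. (4,2)=# -> step reproduces the target at every cell -> ACCEPT
  (2,1)=# (4,2)=. -> step gives (2,2)='#' but target has '.' -> reject
  (2,1)=# (4,2)=# -> step gives (2,2)='#' but target has '.' -> reject
Unique solution: (2,1)=dead, (4,2)=live.
Check: live-neighbor counts of every cell in the completed generation 0:
1110
1010
1121
2331
1222
Applying B3/S23 to generation 0 with these counts gives:
....
....
....
.##.
.##.
which matches the target exactly.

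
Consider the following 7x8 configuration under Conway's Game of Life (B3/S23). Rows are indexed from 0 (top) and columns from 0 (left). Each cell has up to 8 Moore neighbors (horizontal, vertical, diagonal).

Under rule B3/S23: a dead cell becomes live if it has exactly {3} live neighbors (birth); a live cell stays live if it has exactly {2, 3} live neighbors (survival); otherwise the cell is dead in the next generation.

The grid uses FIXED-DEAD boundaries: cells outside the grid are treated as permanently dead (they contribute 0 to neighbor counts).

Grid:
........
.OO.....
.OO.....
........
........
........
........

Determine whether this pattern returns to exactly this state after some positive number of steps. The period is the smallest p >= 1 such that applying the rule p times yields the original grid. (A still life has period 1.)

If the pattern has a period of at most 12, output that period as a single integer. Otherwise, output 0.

Answer: 1

Derivation:
Simulating and comparing each generation to the original:
Gen 0 (original, given above): 4 live cells
Gen 1: 4 live cells, MATCHES original -> period = 1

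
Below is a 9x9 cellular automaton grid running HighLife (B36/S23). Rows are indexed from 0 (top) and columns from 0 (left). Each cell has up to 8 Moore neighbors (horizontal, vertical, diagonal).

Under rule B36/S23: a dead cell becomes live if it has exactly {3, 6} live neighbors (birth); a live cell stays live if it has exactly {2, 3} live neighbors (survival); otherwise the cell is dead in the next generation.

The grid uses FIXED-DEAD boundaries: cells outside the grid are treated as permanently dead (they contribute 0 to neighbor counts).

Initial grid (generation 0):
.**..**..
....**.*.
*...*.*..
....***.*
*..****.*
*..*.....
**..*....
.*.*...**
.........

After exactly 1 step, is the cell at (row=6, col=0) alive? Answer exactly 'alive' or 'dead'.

Answer: alive

Derivation:
Simulating step by step:
Generation 0 (given above): 29 live cells
Generation 1: 20 live cells
....***..
.*.**..*.
...*.....
.........
...*..*..
*.**.....
**.**....
***......
.........

Cell (6,0) at generation 1: 1 -> alive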